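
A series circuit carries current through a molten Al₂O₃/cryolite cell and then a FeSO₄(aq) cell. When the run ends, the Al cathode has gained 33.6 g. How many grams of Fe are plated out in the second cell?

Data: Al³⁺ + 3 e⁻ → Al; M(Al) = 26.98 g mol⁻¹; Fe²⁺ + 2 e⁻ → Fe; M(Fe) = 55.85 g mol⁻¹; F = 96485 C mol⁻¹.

n(Al) = 33.6 / 26.98 = 1.245 mol.
Since Al³⁺ + 3 e⁻ → Al, n(e⁻) passed = 3 × 1.245 = 3.736 mol.
Cells in series carry the same charge, so the same 3.736 mol of electrons passes through cell 2.
Fe²⁺ + 2 e⁻ → Fe, so n(Fe) = 3.736 / 2 = 1.868 mol.
m(Fe) = 1.868 × 55.85 = 104 g.

104 g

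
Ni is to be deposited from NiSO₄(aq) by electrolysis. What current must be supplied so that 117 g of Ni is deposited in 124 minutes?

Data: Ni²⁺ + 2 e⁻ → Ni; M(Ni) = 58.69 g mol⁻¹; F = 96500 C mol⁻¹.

51.7 A

n(Ni) = 117 / 58.69 = 1.994 mol.
n(e⁻) = 2 × 1.994 = 3.987 mol.
Q = n(e⁻)·F = 3.987 × 96500 = 384800 C.
I = Q/t = 384800 / 7440.0 s = 51.7 A.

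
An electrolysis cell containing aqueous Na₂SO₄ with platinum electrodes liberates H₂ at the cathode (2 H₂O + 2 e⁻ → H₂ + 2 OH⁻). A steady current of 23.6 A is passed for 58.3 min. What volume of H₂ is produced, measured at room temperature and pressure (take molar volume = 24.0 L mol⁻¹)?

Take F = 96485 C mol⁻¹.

10.3 L

Q = I·t = 23.60 A × 3498.0 s = 82550 C.
n(e⁻) = Q/F = 82550 / 96485 = 0.8556 mol.
2 electrons are transferred per H₂ molecule, so n(H₂) = 0.8556 / 2 = 0.4278 mol.
V = n × V_m = 0.4278 × 24.0 = 10.3 L.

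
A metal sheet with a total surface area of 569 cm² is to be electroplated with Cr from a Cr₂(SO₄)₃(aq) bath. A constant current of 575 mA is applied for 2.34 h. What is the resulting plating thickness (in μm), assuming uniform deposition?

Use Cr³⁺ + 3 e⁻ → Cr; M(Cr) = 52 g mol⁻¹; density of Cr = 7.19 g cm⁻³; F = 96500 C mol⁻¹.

2.13 μm

Q = I·t = 0.5750 × 8424.0 = 4844 C; n(e⁻) = 0.05019 mol.
n(Cr) = n(e⁻)/3 = 0.01673 mol, so m = 0.01673 × 52 = 0.8700 g.
Volume = m/ρ = 0.8700 / 7.19 = 0.1210 cm³.
Thickness = V/A = 0.1210 / 569 = 2.13 × 10⁻⁴ cm = 2.13 μm.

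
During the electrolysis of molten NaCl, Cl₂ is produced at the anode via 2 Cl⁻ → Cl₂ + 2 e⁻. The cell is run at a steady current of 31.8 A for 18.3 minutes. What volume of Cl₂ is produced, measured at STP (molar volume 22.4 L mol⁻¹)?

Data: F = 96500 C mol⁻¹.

Q = I·t = 31.80 A × 1098.0 s = 34920 C.
n(e⁻) = Q/F = 34920 / 96500 = 0.3618 mol.
2 electrons are transferred per Cl₂ molecule, so n(Cl₂) = 0.3618 / 2 = 0.1809 mol.
V = n × V_m = 0.1809 × 22.4 = 4.05 L.

4.05 L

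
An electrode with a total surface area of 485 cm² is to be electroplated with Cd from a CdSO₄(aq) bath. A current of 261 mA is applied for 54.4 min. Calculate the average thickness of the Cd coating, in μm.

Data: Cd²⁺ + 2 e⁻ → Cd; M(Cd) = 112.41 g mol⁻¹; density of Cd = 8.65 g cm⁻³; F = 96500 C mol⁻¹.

1.18 μm

Q = I·t = 0.2610 × 3264.0 = 851.9 C; n(e⁻) = 0.008828 mol.
n(Cd) = n(e⁻)/2 = 0.004414 mol, so m = 0.004414 × 112.41 = 0.4962 g.
Volume = m/ρ = 0.4962 / 8.65 = 0.05736 cm³.
Thickness = V/A = 0.05736 / 485 = 1.18 × 10⁻⁴ cm = 1.18 μm.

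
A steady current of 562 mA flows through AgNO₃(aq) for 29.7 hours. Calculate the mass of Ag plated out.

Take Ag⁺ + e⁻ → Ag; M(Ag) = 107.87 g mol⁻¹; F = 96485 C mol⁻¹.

67.2 g

Q = I·t = 0.5620 A × 106920 s = 60090 C.
n(e⁻) = Q/F = 60090 / 96485 = 0.6228 mol.
Ag⁺ + e⁻ → Ag, so n(Ag) = n(e⁻)/1 = 0.6228 mol.
m = n·M = 0.6228 × 107.87 = 67.2 g.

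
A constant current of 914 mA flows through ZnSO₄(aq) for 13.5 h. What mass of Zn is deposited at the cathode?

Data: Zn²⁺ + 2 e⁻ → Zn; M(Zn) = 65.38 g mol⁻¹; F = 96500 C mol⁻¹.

15.0 g

Q = I·t = 0.9140 A × 48600 s = 44420 C.
n(e⁻) = Q/F = 44420 / 96500 = 0.4603 mol.
Zn²⁺ + 2 e⁻ → Zn, so n(Zn) = n(e⁻)/2 = 0.2302 mol.
m = n·M = 0.2302 × 65.38 = 15.0 g.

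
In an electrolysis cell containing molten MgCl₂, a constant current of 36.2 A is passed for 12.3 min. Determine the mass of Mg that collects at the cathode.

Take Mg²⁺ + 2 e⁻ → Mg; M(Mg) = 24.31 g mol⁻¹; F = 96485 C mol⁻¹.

Q = I·t = 36.20 A × 738.00 s = 26720 C.
n(e⁻) = Q/F = 26720 / 96485 = 0.2769 mol.
Mg²⁺ + 2 e⁻ → Mg, so n(Mg) = n(e⁻)/2 = 0.1384 mol.
m = n·M = 0.1384 × 24.31 = 3.37 g.

3.37 g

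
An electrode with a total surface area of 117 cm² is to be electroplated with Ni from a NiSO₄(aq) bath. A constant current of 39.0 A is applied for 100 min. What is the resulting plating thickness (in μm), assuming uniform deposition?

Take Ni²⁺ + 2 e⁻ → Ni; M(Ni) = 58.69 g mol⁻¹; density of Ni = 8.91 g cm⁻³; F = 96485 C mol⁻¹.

Q = I·t = 39.00 × 6000.0 = 234000 C; n(e⁻) = 2.425 mol.
n(Ni) = n(e⁻)/2 = 1.213 mol, so m = 1.213 × 58.69 = 71.17 g.
Volume = m/ρ = 71.17 / 8.91 = 7.988 cm³.
Thickness = V/A = 7.988 / 117 = 0.0683 cm = 683 μm.

683 μm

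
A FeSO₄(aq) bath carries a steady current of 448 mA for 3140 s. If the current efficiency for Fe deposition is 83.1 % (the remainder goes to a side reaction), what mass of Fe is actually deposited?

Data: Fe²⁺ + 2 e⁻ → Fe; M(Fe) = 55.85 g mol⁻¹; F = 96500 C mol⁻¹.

0.338 g

Q = I·t = 0.4480 × 3140.0 = 1407 C.
n(e⁻) = 1407/96500 = 0.01458 mol; theoretically n(Fe) = 0.01458/2 = 0.007289 mol, m_theo = 0.4071 g.
At 83.1 % efficiency, m_actual = 0.831 × 0.4071 = 0.338 g.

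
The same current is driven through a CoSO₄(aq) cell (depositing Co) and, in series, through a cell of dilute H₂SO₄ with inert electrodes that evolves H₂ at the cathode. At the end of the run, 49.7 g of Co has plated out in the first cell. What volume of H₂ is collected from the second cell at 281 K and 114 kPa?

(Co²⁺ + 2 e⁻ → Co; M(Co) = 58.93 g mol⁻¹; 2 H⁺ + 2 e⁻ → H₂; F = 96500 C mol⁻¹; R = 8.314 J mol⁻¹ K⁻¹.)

n(Co) = 49.7 / 58.93 = 0.8434 mol, so n(e⁻) = 2 × 0.8434 = 1.687 mol.
The cells are in series, so the same 1.687 mol of electrons passes through the second cell.
2 H⁺ + 2 e⁻ → H₂ — 2 mol e⁻ per mol H₂, so n(H₂) = 1.687/2 = 0.8434 mol.
V = nRT/P = (0.8434 × 8.314 × 281) / (114 × 10³) = 0.0173 m³ = 17.3 L.

17.3 L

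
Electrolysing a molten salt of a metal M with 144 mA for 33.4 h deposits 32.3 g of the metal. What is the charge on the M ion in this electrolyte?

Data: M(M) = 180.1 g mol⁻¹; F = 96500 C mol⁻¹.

Q = I·t = 0.1440 A × 120240 s = 17310 C, so n(e⁻) = 17310/96500 = 0.1794 mol.
n(M) deposited = 32.3 / 180.1 = 0.1793 mol.
Electrons per atom = n(e⁻)/n(M) = 0.1794 / 0.1793 = 1.00 ≈ 1, so the ion is M⁺.

+1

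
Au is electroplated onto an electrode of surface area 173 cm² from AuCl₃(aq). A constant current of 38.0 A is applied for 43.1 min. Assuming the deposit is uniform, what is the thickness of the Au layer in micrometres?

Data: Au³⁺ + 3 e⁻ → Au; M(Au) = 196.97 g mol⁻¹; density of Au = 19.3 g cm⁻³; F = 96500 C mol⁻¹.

200 μm

Q = I·t = 38.00 × 2586.0 = 98270 C; n(e⁻) = 1.018 mol.
n(Au) = n(e⁻)/3 = 0.3394 mol, so m = 0.3394 × 196.97 = 66.86 g.
Volume = m/ρ = 66.86 / 19.3 = 3.464 cm³.
Thickness = V/A = 3.464 / 173 = 0.0200 cm = 200 μm.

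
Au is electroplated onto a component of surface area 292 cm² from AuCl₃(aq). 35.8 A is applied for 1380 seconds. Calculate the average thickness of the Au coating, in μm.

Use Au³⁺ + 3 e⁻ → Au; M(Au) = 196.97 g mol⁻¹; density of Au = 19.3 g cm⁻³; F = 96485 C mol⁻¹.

Q = I·t = 35.80 × 1380.0 = 49400 C; n(e⁻) = 0.5120 mol.
n(Au) = n(e⁻)/3 = 0.1707 mol, so m = 0.1707 × 196.97 = 33.62 g.
Volume = m/ρ = 33.62 / 19.3 = 1.742 cm³.
Thickness = V/A = 1.742 / 292 = 0.00597 cm = 59.7 μm.

59.7 μm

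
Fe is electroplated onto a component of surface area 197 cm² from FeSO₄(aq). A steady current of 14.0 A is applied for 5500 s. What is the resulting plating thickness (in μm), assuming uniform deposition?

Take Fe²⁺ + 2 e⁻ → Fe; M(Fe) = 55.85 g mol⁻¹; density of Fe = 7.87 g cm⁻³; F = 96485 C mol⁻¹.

Q = I·t = 14.00 × 5500.0 = 77000 C; n(e⁻) = 0.7981 mol.
n(Fe) = n(e⁻)/2 = 0.3990 mol, so m = 0.3990 × 55.85 = 22.29 g.
Volume = m/ρ = 22.29 / 7.87 = 2.832 cm³.
Thickness = V/A = 2.832 / 197 = 0.0144 cm = 144 μm.

144 μm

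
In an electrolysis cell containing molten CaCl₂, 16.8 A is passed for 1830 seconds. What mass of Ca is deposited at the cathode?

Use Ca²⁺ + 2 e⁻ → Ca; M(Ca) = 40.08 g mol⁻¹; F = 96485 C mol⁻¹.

Q = I·t = 16.80 A × 1830.0 s = 30740 C.
n(e⁻) = Q/F = 30740 / 96485 = 0.3186 mol.
Ca²⁺ + 2 e⁻ → Ca, so n(Ca) = n(e⁻)/2 = 0.1593 mol.
m = n·M = 0.1593 × 40.08 = 6.39 g.

6.39 g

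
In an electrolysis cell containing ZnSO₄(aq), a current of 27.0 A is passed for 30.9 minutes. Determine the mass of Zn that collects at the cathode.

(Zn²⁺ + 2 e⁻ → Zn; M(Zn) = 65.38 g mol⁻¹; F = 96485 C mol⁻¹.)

17.0 g

Q = I·t = 27.00 A × 1854.0 s = 50060 C.
n(e⁻) = Q/F = 50060 / 96485 = 0.5188 mol.
Zn²⁺ + 2 e⁻ → Zn, so n(Zn) = n(e⁻)/2 = 0.2594 mol.
m = n·M = 0.2594 × 65.38 = 17.0 g.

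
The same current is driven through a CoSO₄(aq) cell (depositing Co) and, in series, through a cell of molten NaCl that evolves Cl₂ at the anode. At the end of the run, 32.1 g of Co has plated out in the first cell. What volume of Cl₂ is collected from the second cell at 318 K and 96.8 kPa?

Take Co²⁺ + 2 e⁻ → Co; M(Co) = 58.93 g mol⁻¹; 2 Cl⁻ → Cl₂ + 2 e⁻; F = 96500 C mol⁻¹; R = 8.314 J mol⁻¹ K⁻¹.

14.9 L

n(Co) = 32.1 / 58.93 = 0.5447 mol, so n(e⁻) = 2 × 0.5447 = 1.089 mol.
The cells are in series, so the same 1.089 mol of electrons passes through the second cell.
2 Cl⁻ → Cl₂ + 2 e⁻ — 2 mol e⁻ per mol Cl₂, so n(Cl₂) = 1.089/2 = 0.5447 mol.
V = nRT/P = (0.5447 × 8.314 × 318) / (96.8 × 10³) = 0.0149 m³ = 14.9 L.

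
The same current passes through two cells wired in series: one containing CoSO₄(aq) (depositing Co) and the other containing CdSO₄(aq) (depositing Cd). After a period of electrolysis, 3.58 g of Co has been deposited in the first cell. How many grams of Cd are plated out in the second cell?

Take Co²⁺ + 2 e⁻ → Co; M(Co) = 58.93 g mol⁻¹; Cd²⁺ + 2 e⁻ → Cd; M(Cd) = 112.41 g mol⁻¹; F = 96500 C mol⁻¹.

n(Co) = 3.58 / 58.93 = 0.06075 mol.
Since Co²⁺ + 2 e⁻ → Co, n(e⁻) passed = 2 × 0.06075 = 0.1215 mol.
Cells in series carry the same charge, so the same 0.1215 mol of electrons passes through cell 2.
Cd²⁺ + 2 e⁻ → Cd, so n(Cd) = 0.1215 / 2 = 0.06075 mol.
m(Cd) = 0.06075 × 112.41 = 6.83 g.

6.83 g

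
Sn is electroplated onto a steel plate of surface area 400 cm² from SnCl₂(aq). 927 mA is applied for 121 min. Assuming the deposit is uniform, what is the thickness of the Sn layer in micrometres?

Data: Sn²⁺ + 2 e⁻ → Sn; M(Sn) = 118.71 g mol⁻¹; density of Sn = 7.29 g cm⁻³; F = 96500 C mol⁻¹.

Q = I·t = 0.9270 × 7260.0 = 6730 C; n(e⁻) = 0.06974 mol.
n(Sn) = n(e⁻)/2 = 0.03487 mol, so m = 0.03487 × 118.71 = 4.139 g.
Volume = m/ρ = 4.139 / 7.29 = 0.5678 cm³.
Thickness = V/A = 0.5678 / 400 = 0.00142 cm = 14.2 μm.

14.2 μm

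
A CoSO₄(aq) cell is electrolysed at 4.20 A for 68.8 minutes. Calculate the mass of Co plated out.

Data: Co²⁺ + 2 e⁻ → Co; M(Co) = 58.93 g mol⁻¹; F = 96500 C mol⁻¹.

5.29 g

Q = I·t = 4.200 A × 4128.0 s = 17340 C.
n(e⁻) = Q/F = 17340 / 96500 = 0.1797 mol.
Co²⁺ + 2 e⁻ → Co, so n(Co) = n(e⁻)/2 = 0.08983 mol.
m = n·M = 0.08983 × 58.93 = 5.29 g.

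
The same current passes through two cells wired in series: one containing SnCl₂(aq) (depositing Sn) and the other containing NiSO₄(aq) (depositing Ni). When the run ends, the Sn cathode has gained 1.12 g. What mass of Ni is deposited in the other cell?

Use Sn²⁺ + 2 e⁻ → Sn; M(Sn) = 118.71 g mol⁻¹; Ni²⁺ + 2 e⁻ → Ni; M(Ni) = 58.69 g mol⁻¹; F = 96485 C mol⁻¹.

0.554 g

n(Sn) = 1.12 / 118.71 = 0.009435 mol.
Since Sn²⁺ + 2 e⁻ → Sn, n(e⁻) passed = 2 × 0.009435 = 0.01887 mol.
Cells in series carry the same charge, so the same 0.01887 mol of electrons passes through cell 2.
Ni²⁺ + 2 e⁻ → Ni, so n(Ni) = 0.01887 / 2 = 0.009435 mol.
m(Ni) = 0.009435 × 58.69 = 0.554 g.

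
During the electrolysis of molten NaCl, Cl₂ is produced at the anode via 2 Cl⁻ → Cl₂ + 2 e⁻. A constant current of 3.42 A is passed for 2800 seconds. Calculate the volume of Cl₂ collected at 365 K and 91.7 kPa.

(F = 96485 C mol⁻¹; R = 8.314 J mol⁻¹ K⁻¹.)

Q = I·t = 3.420 A × 2800.0 s = 9576 C.
n(e⁻) = Q/F = 9576 / 96485 = 0.09925 mol.
2 electrons are transferred per Cl₂ molecule, so n(Cl₂) = 0.09925 / 2 = 0.04962 mol.
V = nRT/P = (0.04962 × 8.314 × 365) / (91.7 × 10³ Pa) = 0.00164 m³ = 1.64 L.

1.64 L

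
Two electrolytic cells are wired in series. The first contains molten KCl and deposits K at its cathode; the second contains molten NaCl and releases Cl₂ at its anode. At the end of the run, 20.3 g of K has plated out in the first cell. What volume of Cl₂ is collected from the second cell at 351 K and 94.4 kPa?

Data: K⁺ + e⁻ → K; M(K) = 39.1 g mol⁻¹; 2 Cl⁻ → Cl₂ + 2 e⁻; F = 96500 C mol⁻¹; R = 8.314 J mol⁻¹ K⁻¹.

n(K) = 20.3 / 39.1 = 0.5192 mol, so n(e⁻) = 1 × 0.5192 = 0.5192 mol.
The cells are in series, so the same 0.5192 mol of electrons passes through the second cell.
2 Cl⁻ → Cl₂ + 2 e⁻ — 2 mol e⁻ per mol Cl₂, so n(Cl₂) = 0.5192/2 = 0.2596 mol.
V = nRT/P = (0.2596 × 8.314 × 351) / (94.4 × 10³) = 0.00802 m³ = 8.02 L.

8.02 L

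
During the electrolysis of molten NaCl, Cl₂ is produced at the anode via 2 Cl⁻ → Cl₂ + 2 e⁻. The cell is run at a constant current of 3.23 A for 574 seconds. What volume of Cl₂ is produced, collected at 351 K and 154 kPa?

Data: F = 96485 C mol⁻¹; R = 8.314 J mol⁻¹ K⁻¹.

0.182 L

Q = I·t = 3.230 A × 574.00 s = 1854 C.
n(e⁻) = Q/F = 1854 / 96485 = 0.01922 mol.
2 electrons are transferred per Cl₂ molecule, so n(Cl₂) = 0.01922 / 2 = 0.009608 mol.
V = nRT/P = (0.009608 × 8.314 × 351) / (154 × 10³ Pa) = 1.82 × 10⁻⁴ m³ = 0.182 L.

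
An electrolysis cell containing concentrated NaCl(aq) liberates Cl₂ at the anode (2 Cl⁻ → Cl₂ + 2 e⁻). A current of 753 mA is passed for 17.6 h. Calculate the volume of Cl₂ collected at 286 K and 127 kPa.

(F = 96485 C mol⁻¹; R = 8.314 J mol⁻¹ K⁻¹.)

4.63 L

Q = I·t = 0.7530 A × 63360 s = 47710 C.
n(e⁻) = Q/F = 47710 / 96485 = 0.4945 mol.
2 electrons are transferred per Cl₂ molecule, so n(Cl₂) = 0.4945 / 2 = 0.2472 mol.
V = nRT/P = (0.2472 × 8.314 × 286) / (127 × 10³ Pa) = 0.00463 m³ = 4.63 L.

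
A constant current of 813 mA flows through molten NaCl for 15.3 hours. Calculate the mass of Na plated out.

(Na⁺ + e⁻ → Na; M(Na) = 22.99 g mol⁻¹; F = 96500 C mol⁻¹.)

10.7 g

Q = I·t = 0.8130 A × 55080 s = 44780 C.
n(e⁻) = Q/F = 44780 / 96500 = 0.4640 mol.
Na⁺ + e⁻ → Na, so n(Na) = n(e⁻)/1 = 0.4640 mol.
m = n·M = 0.4640 × 22.99 = 10.7 g.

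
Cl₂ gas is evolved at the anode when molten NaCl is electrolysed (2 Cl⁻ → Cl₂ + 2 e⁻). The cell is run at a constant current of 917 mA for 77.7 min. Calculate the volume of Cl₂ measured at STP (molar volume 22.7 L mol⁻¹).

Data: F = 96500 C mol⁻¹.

0.503 L

Q = I·t = 0.9170 A × 4662.0 s = 4275 C.
n(e⁻) = Q/F = 4275 / 96500 = 0.04430 mol.
2 electrons are transferred per Cl₂ molecule, so n(Cl₂) = 0.04430 / 2 = 0.02215 mol.
V = n × V_m = 0.02215 × 22.7 = 0.503 L.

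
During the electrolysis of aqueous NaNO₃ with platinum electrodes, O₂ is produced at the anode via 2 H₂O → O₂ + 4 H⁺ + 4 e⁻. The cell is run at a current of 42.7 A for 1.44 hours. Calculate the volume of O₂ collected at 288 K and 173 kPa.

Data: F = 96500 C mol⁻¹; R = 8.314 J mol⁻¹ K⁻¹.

7.94 L

Q = I·t = 42.70 A × 5184.0 s = 221400 C.
n(e⁻) = Q/F = 221400 / 96500 = 2.294 mol.
4 electrons are transferred per O₂ molecule, so n(O₂) = 2.294 / 4 = 0.5735 mol.
V = nRT/P = (0.5735 × 8.314 × 288) / (173 × 10³ Pa) = 0.00794 m³ = 7.94 L.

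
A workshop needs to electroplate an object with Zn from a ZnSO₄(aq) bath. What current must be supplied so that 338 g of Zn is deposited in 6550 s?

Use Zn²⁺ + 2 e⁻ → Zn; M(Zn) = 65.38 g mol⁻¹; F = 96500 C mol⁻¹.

152 A

n(Zn) = 338 / 65.38 = 5.170 mol.
n(e⁻) = 2 × 5.170 = 10.34 mol.
Q = n(e⁻)·F = 10.34 × 96500 = 997800 C.
I = Q/t = 997800 / 6550.0 s = 152 A.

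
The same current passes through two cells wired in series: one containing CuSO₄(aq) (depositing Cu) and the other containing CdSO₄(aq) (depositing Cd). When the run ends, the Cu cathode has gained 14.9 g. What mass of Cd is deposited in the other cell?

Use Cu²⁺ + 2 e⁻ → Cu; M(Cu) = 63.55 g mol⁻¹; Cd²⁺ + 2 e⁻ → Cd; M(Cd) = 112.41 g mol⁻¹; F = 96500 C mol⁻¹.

26.4 g

n(Cu) = 14.9 / 63.55 = 0.2345 mol.
Since Cu²⁺ + 2 e⁻ → Cu, n(e⁻) passed = 2 × 0.2345 = 0.4689 mol.
Cells in series carry the same charge, so the same 0.4689 mol of electrons passes through cell 2.
Cd²⁺ + 2 e⁻ → Cd, so n(Cd) = 0.4689 / 2 = 0.2345 mol.
m(Cd) = 0.2345 × 112.41 = 26.4 g.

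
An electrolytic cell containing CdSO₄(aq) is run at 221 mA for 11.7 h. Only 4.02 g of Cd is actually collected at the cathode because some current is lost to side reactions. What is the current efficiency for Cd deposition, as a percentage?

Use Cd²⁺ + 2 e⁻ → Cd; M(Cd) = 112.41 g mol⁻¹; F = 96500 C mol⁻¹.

Q = I·t = 0.2210 × 42120 = 9309 C; n(e⁻) = 9309/96500 = 0.09646 mol.
Theoretical n(Cd) = n(e⁻)/2 = 0.04823 mol, i.e. m_theo = 0.04823 × 112.41 = 5.422 g.
Efficiency = m_actual / m_theo = 4.02 / 5.422 = 74.1 %.

74.1 %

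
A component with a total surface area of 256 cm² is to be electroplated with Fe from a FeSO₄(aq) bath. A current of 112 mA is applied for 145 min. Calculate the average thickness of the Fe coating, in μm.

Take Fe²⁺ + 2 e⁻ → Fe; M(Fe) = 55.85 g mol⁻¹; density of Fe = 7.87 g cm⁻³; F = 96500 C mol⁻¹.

Q = I·t = 0.1120 × 8700.0 = 974.4 C; n(e⁻) = 0.01010 mol.
n(Fe) = n(e⁻)/2 = 0.005049 mol, so m = 0.005049 × 55.85 = 0.2820 g.
Volume = m/ρ = 0.2820 / 7.87 = 0.03583 cm³.
Thickness = V/A = 0.03583 / 256 = 1.40 × 10⁻⁴ cm = 1.40 μm.

1.40 μm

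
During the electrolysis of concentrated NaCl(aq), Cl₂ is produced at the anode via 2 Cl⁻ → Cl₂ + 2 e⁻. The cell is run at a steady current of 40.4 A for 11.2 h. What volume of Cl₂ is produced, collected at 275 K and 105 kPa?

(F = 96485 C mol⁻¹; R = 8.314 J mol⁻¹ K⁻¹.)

184 L

Q = I·t = 40.40 A × 40320 s = 1629000 C.
n(e⁻) = Q/F = 1629000 / 96485 = 16.88 mol.
2 electrons are transferred per Cl₂ molecule, so n(Cl₂) = 16.88 / 2 = 8.441 mol.
V = nRT/P = (8.441 × 8.314 × 275) / (105 × 10³ Pa) = 0.184 m³ = 184 L.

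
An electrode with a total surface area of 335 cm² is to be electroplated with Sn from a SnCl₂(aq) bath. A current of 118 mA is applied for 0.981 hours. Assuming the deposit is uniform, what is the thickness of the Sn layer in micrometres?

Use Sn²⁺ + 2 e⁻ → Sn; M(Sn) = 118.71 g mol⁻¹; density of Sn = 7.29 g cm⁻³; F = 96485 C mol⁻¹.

Q = I·t = 0.1180 × 3531.6 = 416.7 C; n(e⁻) = 0.004319 mol.
n(Sn) = n(e⁻)/2 = 0.002160 mol, so m = 0.002160 × 118.71 = 0.2564 g.
Volume = m/ρ = 0.2564 / 7.29 = 0.03517 cm³.
Thickness = V/A = 0.03517 / 335 = 1.05 × 10⁻⁴ cm = 1.05 μm.

1.05 μm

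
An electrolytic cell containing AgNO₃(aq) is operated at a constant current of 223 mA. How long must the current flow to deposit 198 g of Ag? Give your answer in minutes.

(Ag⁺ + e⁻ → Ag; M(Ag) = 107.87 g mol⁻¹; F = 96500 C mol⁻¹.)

n(Ag) = m/M = 198 / 107.87 = 1.836 mol.
Each Ag atom requires 1 electron, so n(e⁻) = 1 × 1.836 = 1.836 mol.
Q = n(e⁻)·F = 1.836 × 96500 = 177100 C.
t = Q/I = 177100 / 0.2230 A = 794300 s = 13200 min.

13200 min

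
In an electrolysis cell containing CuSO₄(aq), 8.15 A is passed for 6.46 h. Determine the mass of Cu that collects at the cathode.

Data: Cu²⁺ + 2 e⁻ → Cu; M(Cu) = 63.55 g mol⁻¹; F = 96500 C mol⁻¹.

Q = I·t = 8.150 A × 23256 s = 189500 C.
n(e⁻) = Q/F = 189500 / 96500 = 1.964 mol.
Cu²⁺ + 2 e⁻ → Cu, so n(Cu) = n(e⁻)/2 = 0.9821 mol.
m = n·M = 0.9821 × 63.55 = 62.4 g.

62.4 g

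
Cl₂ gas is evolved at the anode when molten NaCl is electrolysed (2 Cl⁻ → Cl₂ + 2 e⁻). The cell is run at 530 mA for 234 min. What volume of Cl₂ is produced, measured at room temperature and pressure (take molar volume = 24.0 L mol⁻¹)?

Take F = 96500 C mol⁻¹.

Q = I·t = 0.5300 A × 14040 s = 7441 C.
n(e⁻) = Q/F = 7441 / 96500 = 0.07711 mol.
2 electrons are transferred per Cl₂ molecule, so n(Cl₂) = 0.07711 / 2 = 0.03856 mol.
V = n × V_m = 0.03856 × 24.0 = 0.925 L.

0.925 L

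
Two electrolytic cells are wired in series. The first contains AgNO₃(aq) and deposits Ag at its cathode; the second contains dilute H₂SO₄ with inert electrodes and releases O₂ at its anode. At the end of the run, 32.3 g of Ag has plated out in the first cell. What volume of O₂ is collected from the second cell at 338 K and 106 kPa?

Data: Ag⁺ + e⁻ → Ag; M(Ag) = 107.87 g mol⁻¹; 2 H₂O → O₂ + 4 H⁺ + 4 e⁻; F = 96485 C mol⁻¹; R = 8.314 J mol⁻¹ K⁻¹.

n(Ag) = 32.3 / 107.87 = 0.2994 mol, so n(e⁻) = 1 × 0.2994 = 0.2994 mol.
The cells are in series, so the same 0.2994 mol of electrons passes through the second cell.
2 H₂O → O₂ + 4 H⁺ + 4 e⁻ — 4 mol e⁻ per mol O₂, so n(O₂) = 0.2994/4 = 0.07486 mol.
V = nRT/P = (0.07486 × 8.314 × 338) / (106 × 10³) = 0.00198 m³ = 1.98 L.

1.98 L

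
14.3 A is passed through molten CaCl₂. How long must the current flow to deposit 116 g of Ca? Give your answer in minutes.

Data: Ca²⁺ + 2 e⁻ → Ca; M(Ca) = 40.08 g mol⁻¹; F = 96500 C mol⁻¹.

n(Ca) = m/M = 116 / 40.08 = 2.894 mol.
Each Ca atom requires 2 electrons, so n(e⁻) = 2 × 2.894 = 5.788 mol.
Q = n(e⁻)·F = 5.788 × 96500 = 558600 C.
t = Q/I = 558600 / 14.30 A = 39060 s = 651 min.

651 min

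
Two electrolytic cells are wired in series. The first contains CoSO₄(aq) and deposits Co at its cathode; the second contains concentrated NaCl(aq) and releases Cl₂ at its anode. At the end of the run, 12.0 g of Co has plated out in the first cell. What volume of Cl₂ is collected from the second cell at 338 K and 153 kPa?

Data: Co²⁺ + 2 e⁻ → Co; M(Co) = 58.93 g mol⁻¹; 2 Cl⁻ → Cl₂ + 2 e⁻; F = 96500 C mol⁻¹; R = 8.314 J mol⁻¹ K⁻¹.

n(Co) = 12.0 / 58.93 = 0.2036 mol, so n(e⁻) = 2 × 0.2036 = 0.4073 mol.
The cells are in series, so the same 0.4073 mol of electrons passes through the second cell.
2 Cl⁻ → Cl₂ + 2 e⁻ — 2 mol e⁻ per mol Cl₂, so n(Cl₂) = 0.4073/2 = 0.2036 mol.
V = nRT/P = (0.2036 × 8.314 × 338) / (153 × 10³) = 0.00374 m³ = 3.74 L.

3.74 L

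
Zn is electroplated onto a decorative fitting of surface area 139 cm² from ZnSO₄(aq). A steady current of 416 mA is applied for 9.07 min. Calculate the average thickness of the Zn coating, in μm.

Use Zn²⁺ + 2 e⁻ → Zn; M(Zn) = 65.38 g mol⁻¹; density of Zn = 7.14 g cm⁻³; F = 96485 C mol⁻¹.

Q = I·t = 0.4160 × 544.20 = 226.4 C; n(e⁻) = 0.002346 mol.
n(Zn) = n(e⁻)/2 = 0.001173 mol, so m = 0.001173 × 65.38 = 0.07670 g.
Volume = m/ρ = 0.07670 / 7.14 = 0.01074 cm³.
Thickness = V/A = 0.01074 / 139 = 7.73 × 10⁻⁵ cm = 0.773 μm.

0.773 μm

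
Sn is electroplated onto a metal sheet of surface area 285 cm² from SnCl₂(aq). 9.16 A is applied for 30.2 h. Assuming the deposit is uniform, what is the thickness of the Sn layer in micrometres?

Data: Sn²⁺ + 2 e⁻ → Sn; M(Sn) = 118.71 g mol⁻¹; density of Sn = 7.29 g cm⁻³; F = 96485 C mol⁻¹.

2950 μm

Q = I·t = 9.160 × 108720 = 995900 C; n(e⁻) = 10.32 mol.
n(Sn) = n(e⁻)/2 = 5.161 mol, so m = 5.161 × 118.71 = 612.6 g.
Volume = m/ρ = 612.6 / 7.29 = 84.04 cm³.
Thickness = V/A = 84.04 / 285 = 0.295 cm = 2950 μm.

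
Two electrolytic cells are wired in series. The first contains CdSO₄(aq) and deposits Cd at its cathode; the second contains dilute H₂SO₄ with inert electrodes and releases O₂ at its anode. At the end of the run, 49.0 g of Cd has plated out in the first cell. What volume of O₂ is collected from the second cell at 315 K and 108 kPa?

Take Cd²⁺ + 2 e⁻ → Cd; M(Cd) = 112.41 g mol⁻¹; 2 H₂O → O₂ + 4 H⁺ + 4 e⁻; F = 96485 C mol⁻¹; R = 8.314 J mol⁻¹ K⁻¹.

n(Cd) = 49.0 / 112.41 = 0.4359 mol, so n(e⁻) = 2 × 0.4359 = 0.8718 mol.
The cells are in series, so the same 0.8718 mol of electrons passes through the second cell.
2 H₂O → O₂ + 4 H⁺ + 4 e⁻ — 4 mol e⁻ per mol O₂, so n(O₂) = 0.8718/4 = 0.2180 mol.
V = nRT/P = (0.2180 × 8.314 × 315) / (108 × 10³) = 0.00529 m³ = 5.29 L.

5.29 L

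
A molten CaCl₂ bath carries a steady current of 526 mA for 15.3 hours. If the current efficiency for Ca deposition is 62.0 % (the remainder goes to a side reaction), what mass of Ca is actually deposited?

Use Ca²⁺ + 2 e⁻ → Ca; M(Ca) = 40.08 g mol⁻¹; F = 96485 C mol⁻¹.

3.73 g

Q = I·t = 0.5260 × 55080 = 28970 C.
n(e⁻) = 28970/96485 = 0.3003 mol; theoretically n(Ca) = 0.3003/2 = 0.1501 mol, m_theo = 6.018 g.
At 62.0 % efficiency, m_actual = 0.620 × 6.018 = 3.73 g.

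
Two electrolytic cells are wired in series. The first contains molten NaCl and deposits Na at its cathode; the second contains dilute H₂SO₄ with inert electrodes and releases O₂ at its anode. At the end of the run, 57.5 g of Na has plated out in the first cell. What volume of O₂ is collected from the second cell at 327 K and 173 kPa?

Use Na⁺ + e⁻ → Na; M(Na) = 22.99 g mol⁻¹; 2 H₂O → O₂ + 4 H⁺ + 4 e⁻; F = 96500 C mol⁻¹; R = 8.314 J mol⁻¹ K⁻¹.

n(Na) = 57.5 / 22.99 = 2.501 mol, so n(e⁻) = 1 × 2.501 = 2.501 mol.
The cells are in series, so the same 2.501 mol of electrons passes through the second cell.
2 H₂O → O₂ + 4 H⁺ + 4 e⁻ — 4 mol e⁻ per mol O₂, so n(O₂) = 2.501/4 = 0.6253 mol.
V = nRT/P = (0.6253 × 8.314 × 327) / (173 × 10³) = 0.00983 m³ = 9.83 L.

9.83 L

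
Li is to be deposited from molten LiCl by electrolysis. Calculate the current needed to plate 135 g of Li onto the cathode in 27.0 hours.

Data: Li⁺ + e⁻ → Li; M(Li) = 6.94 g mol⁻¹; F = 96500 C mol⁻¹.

n(Li) = 135 / 6.94 = 19.45 mol.
n(e⁻) = 1 × 19.45 = 19.45 mol.
Q = n(e⁻)·F = 19.45 × 96500 = 1877000 C.
I = Q/t = 1877000 / 97200 s = 19.3 A.

19.3 A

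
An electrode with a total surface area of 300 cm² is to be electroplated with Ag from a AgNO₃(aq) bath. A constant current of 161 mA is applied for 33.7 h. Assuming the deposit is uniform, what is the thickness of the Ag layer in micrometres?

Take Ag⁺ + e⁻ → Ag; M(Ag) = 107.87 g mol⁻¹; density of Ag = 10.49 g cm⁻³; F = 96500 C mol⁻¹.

Q = I·t = 0.1610 × 121320 = 19530 C; n(e⁻) = 0.2024 mol.
n(Ag) = n(e⁻)/1 = 0.2024 mol, so m = 0.2024 × 107.87 = 21.83 g.
Volume = m/ρ = 21.83 / 10.49 = 2.081 cm³.
Thickness = V/A = 2.081 / 300 = 0.00694 cm = 69.4 μm.

69.4 μm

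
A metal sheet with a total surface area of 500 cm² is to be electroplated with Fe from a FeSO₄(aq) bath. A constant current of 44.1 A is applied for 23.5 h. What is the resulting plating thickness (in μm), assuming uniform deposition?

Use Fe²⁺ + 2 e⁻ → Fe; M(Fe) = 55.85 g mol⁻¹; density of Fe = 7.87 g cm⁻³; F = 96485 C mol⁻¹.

Q = I·t = 44.10 × 84600 = 3731000 C; n(e⁻) = 38.67 mol.
n(Fe) = n(e⁻)/2 = 19.33 mol, so m = 19.33 × 55.85 = 1080 g.
Volume = m/ρ = 1080 / 7.87 = 137.2 cm³.
Thickness = V/A = 137.2 / 500 = 0.274 cm = 2740 μm.

2740 μm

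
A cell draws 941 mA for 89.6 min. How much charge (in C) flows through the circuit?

Q = I·t = 0.9410 A × 5376.0 s = 5060 C.

5060 C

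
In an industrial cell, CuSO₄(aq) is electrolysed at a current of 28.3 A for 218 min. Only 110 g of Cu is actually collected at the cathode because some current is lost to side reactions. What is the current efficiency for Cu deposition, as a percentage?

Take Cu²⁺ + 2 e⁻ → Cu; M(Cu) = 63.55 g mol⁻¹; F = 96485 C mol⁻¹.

90.2 %

Q = I·t = 28.30 × 13080 = 370200 C; n(e⁻) = 370200/96485 = 3.836 mol.
Theoretical n(Cu) = n(e⁻)/2 = 1.918 mol, i.e. m_theo = 1.918 × 63.55 = 121.9 g.
Efficiency = m_actual / m_theo = 110 / 121.9 = 90.2 %.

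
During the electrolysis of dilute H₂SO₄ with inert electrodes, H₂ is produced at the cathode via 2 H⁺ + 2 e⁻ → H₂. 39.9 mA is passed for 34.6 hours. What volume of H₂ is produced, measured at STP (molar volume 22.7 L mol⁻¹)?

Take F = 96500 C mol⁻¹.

0.585 L

Q = I·t = 0.03990 A × 124560 s = 4970 C.
n(e⁻) = Q/F = 4970 / 96500 = 0.05150 mol.
2 electrons are transferred per H₂ molecule, so n(H₂) = 0.05150 / 2 = 0.02575 mol.
V = n × V_m = 0.02575 × 22.7 = 0.585 L.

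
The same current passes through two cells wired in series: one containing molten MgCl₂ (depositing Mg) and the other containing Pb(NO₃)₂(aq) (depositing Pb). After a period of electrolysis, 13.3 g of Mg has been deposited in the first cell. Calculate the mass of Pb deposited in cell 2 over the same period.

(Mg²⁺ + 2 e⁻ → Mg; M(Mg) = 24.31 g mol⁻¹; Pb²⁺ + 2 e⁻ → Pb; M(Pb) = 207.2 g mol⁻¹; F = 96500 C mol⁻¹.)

n(Mg) = 13.3 / 24.31 = 0.5471 mol.
Since Mg²⁺ + 2 e⁻ → Mg, n(e⁻) passed = 2 × 0.5471 = 1.094 mol.
Cells in series carry the same charge, so the same 1.094 mol of electrons passes through cell 2.
Pb²⁺ + 2 e⁻ → Pb, so n(Pb) = 1.094 / 2 = 0.5471 mol.
m(Pb) = 0.5471 × 207.2 = 113 g.

113 g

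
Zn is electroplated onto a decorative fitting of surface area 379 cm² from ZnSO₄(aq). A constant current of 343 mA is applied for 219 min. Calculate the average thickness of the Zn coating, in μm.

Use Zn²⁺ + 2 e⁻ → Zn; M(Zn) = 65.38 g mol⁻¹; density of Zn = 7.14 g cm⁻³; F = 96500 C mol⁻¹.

Q = I·t = 0.3430 × 13140 = 4507 C; n(e⁻) = 0.04670 mol.
n(Zn) = n(e⁻)/2 = 0.02335 mol, so m = 0.02335 × 65.38 = 1.527 g.
Volume = m/ρ = 1.527 / 7.14 = 0.2138 cm³.
Thickness = V/A = 0.2138 / 379 = 5.64 × 10⁻⁴ cm = 5.64 μm.

5.64 μm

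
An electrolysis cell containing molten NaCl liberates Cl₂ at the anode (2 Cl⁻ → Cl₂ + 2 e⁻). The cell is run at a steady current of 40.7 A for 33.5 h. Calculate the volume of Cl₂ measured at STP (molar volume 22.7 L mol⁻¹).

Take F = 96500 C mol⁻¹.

577 L

Q = I·t = 40.70 A × 120600 s = 4908000 C.
n(e⁻) = Q/F = 4908000 / 96500 = 50.86 mol.
2 electrons are transferred per Cl₂ molecule, so n(Cl₂) = 50.86 / 2 = 25.43 mol.
V = n × V_m = 25.43 × 22.7 = 577 L.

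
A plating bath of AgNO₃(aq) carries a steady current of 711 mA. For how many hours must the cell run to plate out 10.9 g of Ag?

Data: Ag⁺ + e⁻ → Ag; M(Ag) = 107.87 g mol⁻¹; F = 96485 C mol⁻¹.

n(Ag) = m/M = 10.9 / 107.87 = 0.1010 mol.
Each Ag atom requires 1 electron, so n(e⁻) = 1 × 0.1010 = 0.1010 mol.
Q = n(e⁻)·F = 0.1010 × 96485 = 9750 C.
t = Q/I = 9750 / 0.7110 A = 13710 s = 3.81 h.

3.81 h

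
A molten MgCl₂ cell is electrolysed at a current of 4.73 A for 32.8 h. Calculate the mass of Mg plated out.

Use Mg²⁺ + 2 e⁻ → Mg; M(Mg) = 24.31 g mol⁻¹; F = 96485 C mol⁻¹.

70.4 g

Q = I·t = 4.730 A × 118080 s = 558500 C.
n(e⁻) = Q/F = 558500 / 96485 = 5.789 mol.
Mg²⁺ + 2 e⁻ → Mg, so n(Mg) = n(e⁻)/2 = 2.894 mol.
m = n·M = 2.894 × 24.31 = 70.4 g.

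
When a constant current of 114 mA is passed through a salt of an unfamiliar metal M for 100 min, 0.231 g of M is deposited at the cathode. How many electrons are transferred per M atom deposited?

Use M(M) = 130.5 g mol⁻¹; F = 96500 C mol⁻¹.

4

Q = I·t = 0.1140 A × 6000.0 s = 684.0 C, so n(e⁻) = 684.0/96500 = 0.007088 mol.
n(M) deposited = 0.231 / 130.5 = 0.001770 mol.
Electrons per atom = n(e⁻)/n(M) = 0.007088 / 0.001770 = 4.00 ≈ 4, so the ion is M⁴⁺.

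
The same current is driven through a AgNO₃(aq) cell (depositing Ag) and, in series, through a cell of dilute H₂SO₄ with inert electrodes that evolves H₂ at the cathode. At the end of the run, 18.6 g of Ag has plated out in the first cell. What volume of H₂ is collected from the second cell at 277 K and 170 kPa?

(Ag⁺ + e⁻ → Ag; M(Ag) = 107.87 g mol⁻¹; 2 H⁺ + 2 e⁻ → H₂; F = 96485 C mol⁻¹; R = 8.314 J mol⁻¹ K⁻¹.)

n(Ag) = 18.6 / 107.87 = 0.1724 mol, so n(e⁻) = 1 × 0.1724 = 0.1724 mol.
The cells are in series, so the same 0.1724 mol of electrons passes through the second cell.
2 H⁺ + 2 e⁻ → H₂ — 2 mol e⁻ per mol H₂, so n(H₂) = 0.1724/2 = 0.08621 mol.
V = nRT/P = (0.08621 × 8.314 × 277) / (170 × 10³) = 0.00117 m³ = 1.17 L.

1.17 L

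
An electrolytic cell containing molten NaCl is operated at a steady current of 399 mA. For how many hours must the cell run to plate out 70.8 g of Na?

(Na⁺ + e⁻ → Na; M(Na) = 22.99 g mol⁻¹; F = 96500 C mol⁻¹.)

n(Na) = m/M = 70.8 / 22.99 = 3.080 mol.
Each Na atom requires 1 electron, so n(e⁻) = 1 × 3.080 = 3.080 mol.
Q = n(e⁻)·F = 3.080 × 96500 = 297200 C.
t = Q/I = 297200 / 0.3990 A = 744800 s = 207 h.

207 h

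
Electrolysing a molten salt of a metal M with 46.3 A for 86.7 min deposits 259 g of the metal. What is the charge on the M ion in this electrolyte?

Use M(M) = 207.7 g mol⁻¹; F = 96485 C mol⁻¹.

Q = I·t = 46.30 A × 5202.0 s = 240900 C, so n(e⁻) = 240900/96485 = 2.496 mol.
n(M) deposited = 259 / 207.7 = 1.247 mol.
Electrons per atom = n(e⁻)/n(M) = 2.496 / 1.247 = 2.00 ≈ 2, so the ion is M²⁺.

+2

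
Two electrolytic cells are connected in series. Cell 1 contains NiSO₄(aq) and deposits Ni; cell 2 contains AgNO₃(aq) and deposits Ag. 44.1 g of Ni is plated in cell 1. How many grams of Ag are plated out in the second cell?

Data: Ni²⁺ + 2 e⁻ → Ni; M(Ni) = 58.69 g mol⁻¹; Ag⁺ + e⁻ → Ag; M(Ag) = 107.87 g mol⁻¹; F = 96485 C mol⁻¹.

162 g

n(Ni) = 44.1 / 58.69 = 0.7514 mol.
Since Ni²⁺ + 2 e⁻ → Ni, n(e⁻) passed = 2 × 0.7514 = 1.503 mol.
Cells in series carry the same charge, so the same 1.503 mol of electrons passes through cell 2.
Ag⁺ + e⁻ → Ag, so n(Ag) = 1.503 / 1 = 1.503 mol.
m(Ag) = 1.503 × 107.87 = 162 g.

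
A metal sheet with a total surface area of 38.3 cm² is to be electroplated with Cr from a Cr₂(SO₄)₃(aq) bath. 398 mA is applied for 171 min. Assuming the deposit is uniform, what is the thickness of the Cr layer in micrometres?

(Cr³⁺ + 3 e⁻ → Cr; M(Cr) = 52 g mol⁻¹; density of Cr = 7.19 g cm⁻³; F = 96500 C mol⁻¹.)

Q = I·t = 0.3980 × 10260 = 4083 C; n(e⁻) = 0.04232 mol.
n(Cr) = n(e⁻)/3 = 0.01411 mol, so m = 0.01411 × 52 = 0.7335 g.
Volume = m/ρ = 0.7335 / 7.19 = 0.1020 cm³.
Thickness = V/A = 0.1020 / 38.3 = 0.00266 cm = 26.6 μm.

26.6 μm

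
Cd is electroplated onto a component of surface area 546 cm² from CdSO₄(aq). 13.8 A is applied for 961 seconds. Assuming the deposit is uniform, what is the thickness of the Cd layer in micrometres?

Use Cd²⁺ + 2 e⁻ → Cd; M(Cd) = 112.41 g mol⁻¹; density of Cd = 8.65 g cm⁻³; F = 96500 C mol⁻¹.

16.4 μm

Q = I·t = 13.80 × 961.00 = 13260 C; n(e⁻) = 0.1374 mol.
n(Cd) = n(e⁻)/2 = 0.06871 mol, so m = 0.06871 × 112.41 = 7.724 g.
Volume = m/ρ = 7.724 / 8.65 = 0.8930 cm³.
Thickness = V/A = 0.8930 / 546 = 0.00164 cm = 16.4 μm.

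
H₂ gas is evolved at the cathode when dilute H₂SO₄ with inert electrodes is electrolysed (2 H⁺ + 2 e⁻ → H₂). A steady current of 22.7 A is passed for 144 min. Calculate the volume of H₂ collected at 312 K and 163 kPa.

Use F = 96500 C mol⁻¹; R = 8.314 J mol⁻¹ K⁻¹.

Q = I·t = 22.70 A × 8640.0 s = 196100 C.
n(e⁻) = Q/F = 196100 / 96500 = 2.032 mol.
2 electrons are transferred per H₂ molecule, so n(H₂) = 2.032 / 2 = 1.016 mol.
V = nRT/P = (1.016 × 8.314 × 312) / (163 × 10³ Pa) = 0.0162 m³ = 16.2 L.

16.2 L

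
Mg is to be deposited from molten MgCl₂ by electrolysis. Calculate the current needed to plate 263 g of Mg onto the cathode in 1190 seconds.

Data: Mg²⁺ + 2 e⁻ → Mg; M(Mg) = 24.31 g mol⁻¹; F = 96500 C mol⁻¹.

1750 A

n(Mg) = 263 / 24.31 = 10.82 mol.
n(e⁻) = 2 × 10.82 = 21.64 mol.
Q = n(e⁻)·F = 21.64 × 96500 = 2088000 C.
I = Q/t = 2088000 / 1190.0 s = 1750 A.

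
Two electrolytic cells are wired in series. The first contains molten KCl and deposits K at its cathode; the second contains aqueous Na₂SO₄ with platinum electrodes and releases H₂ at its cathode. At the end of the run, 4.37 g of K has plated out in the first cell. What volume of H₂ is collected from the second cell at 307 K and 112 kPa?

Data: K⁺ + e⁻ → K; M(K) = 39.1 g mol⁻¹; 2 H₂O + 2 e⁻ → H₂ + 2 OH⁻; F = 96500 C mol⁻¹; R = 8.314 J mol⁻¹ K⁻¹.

n(K) = 4.37 / 39.1 = 0.1118 mol, so n(e⁻) = 1 × 0.1118 = 0.1118 mol.
The cells are in series, so the same 0.1118 mol of electrons passes through the second cell.
2 H₂O + 2 e⁻ → H₂ + 2 OH⁻ — 2 mol e⁻ per mol H₂, so n(H₂) = 0.1118/2 = 0.05588 mol.
V = nRT/P = (0.05588 × 8.314 × 307) / (112 × 10³) = 0.00127 m³ = 1.27 L.

1.27 L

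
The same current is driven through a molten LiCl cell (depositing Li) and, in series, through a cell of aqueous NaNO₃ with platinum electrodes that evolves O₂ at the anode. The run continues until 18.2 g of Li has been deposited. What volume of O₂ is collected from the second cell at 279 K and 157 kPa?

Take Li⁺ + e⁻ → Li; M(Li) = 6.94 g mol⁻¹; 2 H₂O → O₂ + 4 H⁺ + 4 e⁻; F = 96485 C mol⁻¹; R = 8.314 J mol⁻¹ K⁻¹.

9.69 L

n(Li) = 18.2 / 6.94 = 2.622 mol, so n(e⁻) = 1 × 2.622 = 2.622 mol.
The cells are in series, so the same 2.622 mol of electrons passes through the second cell.
2 H₂O → O₂ + 4 H⁺ + 4 e⁻ — 4 mol e⁻ per mol O₂, so n(O₂) = 2.622/4 = 0.6556 mol.
V = nRT/P = (0.6556 × 8.314 × 279) / (157 × 10³) = 0.00969 m³ = 9.69 L.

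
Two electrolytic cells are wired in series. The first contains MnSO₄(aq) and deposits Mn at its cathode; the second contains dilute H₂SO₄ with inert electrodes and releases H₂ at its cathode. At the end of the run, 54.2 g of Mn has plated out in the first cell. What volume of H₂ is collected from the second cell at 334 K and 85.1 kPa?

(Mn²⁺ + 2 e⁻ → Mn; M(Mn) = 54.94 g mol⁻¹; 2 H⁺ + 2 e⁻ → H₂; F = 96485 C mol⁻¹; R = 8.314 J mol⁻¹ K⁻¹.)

n(Mn) = 54.2 / 54.94 = 0.9865 mol, so n(e⁻) = 2 × 0.9865 = 1.973 mol.
The cells are in series, so the same 1.973 mol of electrons passes through the second cell.
2 H⁺ + 2 e⁻ → H₂ — 2 mol e⁻ per mol H₂, so n(H₂) = 1.973/2 = 0.9865 mol.
V = nRT/P = (0.9865 × 8.314 × 334) / (85.1 × 10³) = 0.0322 m³ = 32.2 L.

32.2 L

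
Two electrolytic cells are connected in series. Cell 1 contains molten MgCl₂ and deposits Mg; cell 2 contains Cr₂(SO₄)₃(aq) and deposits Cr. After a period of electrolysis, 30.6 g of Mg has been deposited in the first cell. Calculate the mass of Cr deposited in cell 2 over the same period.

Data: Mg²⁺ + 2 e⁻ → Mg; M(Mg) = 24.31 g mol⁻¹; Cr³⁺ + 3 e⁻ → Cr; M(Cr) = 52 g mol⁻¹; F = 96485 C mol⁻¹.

43.6 g

n(Mg) = 30.6 / 24.31 = 1.259 mol.
Since Mg²⁺ + 2 e⁻ → Mg, n(e⁻) passed = 2 × 1.259 = 2.517 mol.
Cells in series carry the same charge, so the same 2.517 mol of electrons passes through cell 2.
Cr³⁺ + 3 e⁻ → Cr, so n(Cr) = 2.517 / 3 = 0.8392 mol.
m(Cr) = 0.8392 × 52 = 43.6 g.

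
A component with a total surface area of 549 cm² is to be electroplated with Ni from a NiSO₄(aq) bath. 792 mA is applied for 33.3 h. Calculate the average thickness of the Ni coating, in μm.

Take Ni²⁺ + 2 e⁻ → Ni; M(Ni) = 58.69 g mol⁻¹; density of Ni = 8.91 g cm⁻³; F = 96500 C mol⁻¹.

59.0 μm

Q = I·t = 0.7920 × 119880 = 94940 C; n(e⁻) = 0.9839 mol.
n(Ni) = n(e⁻)/2 = 0.4919 mol, so m = 0.4919 × 58.69 = 28.87 g.
Volume = m/ρ = 28.87 / 8.91 = 3.240 cm³.
Thickness = V/A = 3.240 / 549 = 0.00590 cm = 59.0 μm.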